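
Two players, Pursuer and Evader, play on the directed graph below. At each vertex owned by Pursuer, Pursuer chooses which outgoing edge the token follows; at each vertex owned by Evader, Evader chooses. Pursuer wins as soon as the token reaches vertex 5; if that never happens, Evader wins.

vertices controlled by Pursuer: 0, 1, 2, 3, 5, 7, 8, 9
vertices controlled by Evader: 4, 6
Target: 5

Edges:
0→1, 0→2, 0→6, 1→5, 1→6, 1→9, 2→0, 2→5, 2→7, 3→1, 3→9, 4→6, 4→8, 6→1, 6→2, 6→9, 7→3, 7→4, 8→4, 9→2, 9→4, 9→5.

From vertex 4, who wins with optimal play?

A0 = {5}
A1: add {1, 2, 9} — 1 (Pursuer) has 1→5; 2 (Pursuer) has 2→5; 9 (Pursuer) has 9→5.
A2: add {0, 3, 6} — 0 (Pursuer) has 0→1; 3 (Pursuer) has 3→1; 6 (Evader): all of {1, 2, 9} already in.
A3: add {7} — 7 (Pursuer) has 7→3.
A4 = A3; e.g. 4 (Evader) can still go to 8. Fixed point.
4 never enters the attractor, so Evader can avoid the target forever.

Evader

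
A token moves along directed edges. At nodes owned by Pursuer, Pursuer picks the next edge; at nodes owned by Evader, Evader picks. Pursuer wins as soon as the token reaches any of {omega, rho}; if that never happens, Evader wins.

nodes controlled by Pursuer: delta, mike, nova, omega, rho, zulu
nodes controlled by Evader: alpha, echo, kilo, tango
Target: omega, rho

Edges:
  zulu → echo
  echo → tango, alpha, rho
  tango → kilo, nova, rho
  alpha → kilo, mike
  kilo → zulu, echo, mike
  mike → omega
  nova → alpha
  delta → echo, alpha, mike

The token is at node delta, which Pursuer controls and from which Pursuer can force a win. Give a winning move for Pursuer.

A0 = {omega, rho}
A1: add {mike} — mike (Pursuer) has mike→omega.
A2: add {delta} — delta (Pursuer) has delta→mike.
A3 = A2; e.g. zulu (Pursuer) has no edge into A2. Fixed point.
From delta, successor mike is in the attractor (rank 1); the other successors alpha, echo are not.

mike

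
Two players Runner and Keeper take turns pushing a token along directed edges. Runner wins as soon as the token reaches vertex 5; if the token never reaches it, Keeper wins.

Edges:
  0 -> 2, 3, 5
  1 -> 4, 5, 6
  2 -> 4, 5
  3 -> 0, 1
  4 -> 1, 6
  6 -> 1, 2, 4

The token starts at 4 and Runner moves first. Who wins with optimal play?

Track states (vertex, player-to-move).
A0 = {(5,Runner), (5,Keeper)}
A1: add {(0,Runner), (1,Runner), (2,Runner)}.
A2: add {(3,Keeper)}.
A3 = A2; e.g. (0,Keeper) stays out. (4,Runner) never enters ⇒ Keeper avoids the target.

Keeper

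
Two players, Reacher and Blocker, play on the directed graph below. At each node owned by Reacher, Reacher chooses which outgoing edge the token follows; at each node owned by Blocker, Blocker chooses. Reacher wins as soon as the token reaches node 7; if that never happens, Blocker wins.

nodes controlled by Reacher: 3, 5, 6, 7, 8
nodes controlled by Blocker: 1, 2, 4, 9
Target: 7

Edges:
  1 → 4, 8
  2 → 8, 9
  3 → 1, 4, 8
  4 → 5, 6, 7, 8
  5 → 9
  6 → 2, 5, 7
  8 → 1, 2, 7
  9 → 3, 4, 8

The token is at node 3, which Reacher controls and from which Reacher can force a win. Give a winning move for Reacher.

8

A0 = {7}
A1: add {6, 8} — 6 (Reacher) has 6→7; 8 (Reacher) has 8→7.
A2: add {3} — 3 (Reacher) has 3→8.
A3 = A2; e.g. 1 (Blocker) can still go to 4. Fixed point.
From 3, successor 8 is in the attractor (rank 1); the other successors 1, 4 are not.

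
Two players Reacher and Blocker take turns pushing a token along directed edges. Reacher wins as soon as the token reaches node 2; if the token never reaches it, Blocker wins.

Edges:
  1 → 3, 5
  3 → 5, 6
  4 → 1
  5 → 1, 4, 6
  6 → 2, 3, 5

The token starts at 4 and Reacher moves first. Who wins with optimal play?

Blocker

Track states (vertex, player-to-move).
A0 = {(2,Reacher), (2,Blocker)}
A1: add {(6,Reacher)}.
A2 = A1; e.g. (1,Reacher) stays out. (4,Reacher) never enters ⇒ Blocker avoids the target.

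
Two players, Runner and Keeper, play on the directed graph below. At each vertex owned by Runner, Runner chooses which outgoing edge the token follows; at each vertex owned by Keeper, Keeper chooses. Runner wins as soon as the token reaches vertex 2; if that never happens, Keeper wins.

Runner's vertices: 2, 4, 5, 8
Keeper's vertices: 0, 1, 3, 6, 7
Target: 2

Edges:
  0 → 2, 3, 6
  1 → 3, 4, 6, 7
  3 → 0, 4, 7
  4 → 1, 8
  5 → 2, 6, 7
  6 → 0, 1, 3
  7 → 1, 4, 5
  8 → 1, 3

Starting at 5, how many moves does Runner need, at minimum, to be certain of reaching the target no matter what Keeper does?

1

A0 = {2}
A1: add {5} — 5 (Runner) has 5→2.
A2 = A1; e.g. 0 (Keeper) can still go to 3. Fixed point.
5 enters the attractor at level 1, so Runner can force the target in 1 move from there.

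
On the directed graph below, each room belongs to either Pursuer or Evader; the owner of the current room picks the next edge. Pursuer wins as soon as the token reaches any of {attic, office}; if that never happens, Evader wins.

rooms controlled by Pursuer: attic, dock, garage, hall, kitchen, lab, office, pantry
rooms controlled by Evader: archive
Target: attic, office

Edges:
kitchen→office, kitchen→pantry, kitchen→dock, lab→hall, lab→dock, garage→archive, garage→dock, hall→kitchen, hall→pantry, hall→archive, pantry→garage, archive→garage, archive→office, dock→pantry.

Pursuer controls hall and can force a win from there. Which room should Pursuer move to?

A0 = {attic, office}
A1: add {kitchen} — kitchen (Pursuer) has kitchen→office.
A2: add {hall} — hall (Pursuer) has hall→kitchen.
A3: add {lab} — lab (Pursuer) has lab→hall.
A4 = A3; e.g. garage (Pursuer) has no edge into A3. Fixed point.
From hall, successor kitchen is in the attractor (rank 1); the other successors archive, pantry are not.

kitchen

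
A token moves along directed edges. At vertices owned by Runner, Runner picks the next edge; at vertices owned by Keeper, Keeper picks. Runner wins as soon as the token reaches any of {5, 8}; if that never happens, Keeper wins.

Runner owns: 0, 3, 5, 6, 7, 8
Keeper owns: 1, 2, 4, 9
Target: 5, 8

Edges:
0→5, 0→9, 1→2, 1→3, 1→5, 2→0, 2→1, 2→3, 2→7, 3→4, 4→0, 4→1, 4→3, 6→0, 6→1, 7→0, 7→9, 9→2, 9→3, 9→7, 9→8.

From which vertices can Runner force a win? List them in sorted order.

A0 = {5, 8}
A1: add {0} — 0 (Runner) has 0→5.
A2: add {6, 7} — 6 (Runner) has 6→0; 7 (Runner) has 7→0.
A3 = A2; e.g. 1 (Keeper) can still go to 2. Fixed point.
Runner's winning region = {0, 5, 6, 7, 8}.

0, 5, 6, 7, 8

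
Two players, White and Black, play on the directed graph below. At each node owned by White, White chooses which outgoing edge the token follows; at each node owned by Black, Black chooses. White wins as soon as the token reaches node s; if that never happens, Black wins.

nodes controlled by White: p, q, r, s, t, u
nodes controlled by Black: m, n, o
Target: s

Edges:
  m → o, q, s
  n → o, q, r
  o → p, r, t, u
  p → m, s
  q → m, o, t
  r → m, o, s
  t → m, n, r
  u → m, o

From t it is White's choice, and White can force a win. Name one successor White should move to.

A0 = {s}
A1: add {p, r} — p (White) has p→s; r (White) has r→s.
A2: add {t} — t (White) has t→r.
A3: add {q} — q (White) has q→t.
A4 = A3; e.g. m (Black) can still go to o. Fixed point.
From t, successor r is in the attractor (rank 1); the other successors m, n are not.

r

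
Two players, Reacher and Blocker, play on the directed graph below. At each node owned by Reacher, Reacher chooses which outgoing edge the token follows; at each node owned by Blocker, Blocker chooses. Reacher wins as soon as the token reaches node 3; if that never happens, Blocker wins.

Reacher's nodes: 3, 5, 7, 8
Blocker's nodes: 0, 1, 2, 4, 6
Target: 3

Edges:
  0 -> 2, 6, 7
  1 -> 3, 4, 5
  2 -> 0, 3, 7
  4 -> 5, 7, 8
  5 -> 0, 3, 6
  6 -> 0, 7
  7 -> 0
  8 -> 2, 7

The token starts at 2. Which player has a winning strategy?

A0 = {3}
A1: add {5} — 5 (Reacher) has 5→3.
A2 = A1; e.g. 0 (Blocker) can still go to 2. Fixed point.
2 never enters the attractor, so Blocker can avoid the target forever.

Blocker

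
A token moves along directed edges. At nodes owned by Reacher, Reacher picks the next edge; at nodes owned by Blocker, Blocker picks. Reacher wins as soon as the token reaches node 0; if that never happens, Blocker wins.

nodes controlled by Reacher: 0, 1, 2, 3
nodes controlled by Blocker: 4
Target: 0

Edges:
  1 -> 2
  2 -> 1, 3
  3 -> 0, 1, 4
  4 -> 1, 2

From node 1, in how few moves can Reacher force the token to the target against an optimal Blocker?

A0 = {0}
A1: add {3} — 3 (Reacher) has 3→0.
A2: add {2} — 2 (Reacher) has 2→3.
A3: add {1} — 1 (Reacher) has 1→2.
1 enters the attractor at level 3, so Reacher can force the target in 3 moves from there.

3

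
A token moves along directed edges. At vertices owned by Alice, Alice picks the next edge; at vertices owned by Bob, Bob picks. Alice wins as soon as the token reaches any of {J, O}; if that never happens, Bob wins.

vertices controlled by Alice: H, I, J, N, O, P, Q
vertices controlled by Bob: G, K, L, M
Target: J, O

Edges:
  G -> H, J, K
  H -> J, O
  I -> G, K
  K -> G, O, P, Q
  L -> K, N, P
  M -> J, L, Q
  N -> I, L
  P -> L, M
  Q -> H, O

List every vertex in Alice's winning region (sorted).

A0 = {J, O}
A1: add {H, Q} — H (Alice) has H→J; Q (Alice) has Q→O.
A2 = A1; e.g. G (Bob) can still go to K. Fixed point.
Alice's winning region = {H, J, O, Q}.

H, J, O, Q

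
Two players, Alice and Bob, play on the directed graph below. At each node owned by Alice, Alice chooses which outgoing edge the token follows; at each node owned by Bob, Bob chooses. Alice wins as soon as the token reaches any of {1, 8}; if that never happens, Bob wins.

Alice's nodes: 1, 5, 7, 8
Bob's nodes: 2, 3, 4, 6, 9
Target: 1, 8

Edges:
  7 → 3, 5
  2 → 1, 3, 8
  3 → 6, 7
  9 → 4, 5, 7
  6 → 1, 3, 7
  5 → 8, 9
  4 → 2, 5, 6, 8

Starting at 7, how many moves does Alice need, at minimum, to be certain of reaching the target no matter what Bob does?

A0 = {1, 8}
A1: add {5} — 5 (Alice) has 5→8.
A2: add {7} — 7 (Alice) has 7→5.
A3 = A2; e.g. 2 (Bob) can still go to 3. Fixed point.
7 enters the attractor at level 2, so Alice can force the target in 2 moves from there.

2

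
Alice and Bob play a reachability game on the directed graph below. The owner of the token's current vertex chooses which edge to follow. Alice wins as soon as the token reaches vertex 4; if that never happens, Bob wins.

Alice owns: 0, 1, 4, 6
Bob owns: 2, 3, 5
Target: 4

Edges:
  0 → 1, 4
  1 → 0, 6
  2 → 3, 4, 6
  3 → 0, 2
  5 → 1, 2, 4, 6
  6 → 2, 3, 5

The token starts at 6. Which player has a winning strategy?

Bob

A0 = {4}
A1: add {0} — 0 (Alice) has 0→4.
A2: add {1} — 1 (Alice) has 1→0.
A3 = A2; e.g. 2 (Bob) can still go to 3. Fixed point.
6 never enters the attractor, so Bob can avoid the target forever.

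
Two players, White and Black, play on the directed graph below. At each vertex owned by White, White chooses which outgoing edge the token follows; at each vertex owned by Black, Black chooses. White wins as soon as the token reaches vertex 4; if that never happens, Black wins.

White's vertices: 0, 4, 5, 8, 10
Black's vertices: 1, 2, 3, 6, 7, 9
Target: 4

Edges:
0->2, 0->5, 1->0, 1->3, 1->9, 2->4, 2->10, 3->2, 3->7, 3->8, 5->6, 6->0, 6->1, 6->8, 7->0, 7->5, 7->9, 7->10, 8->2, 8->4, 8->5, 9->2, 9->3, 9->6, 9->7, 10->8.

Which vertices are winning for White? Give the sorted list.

0, 2, 4, 8, 10

A0 = {4}
A1: add {8} — 8 (White) has 8→4.
A2: add {10} — 10 (White) has 10→8.
A3: add {2} — 2 (Black): all of {4, 10} already in.
A4: add {0} — 0 (White) has 0→2.
A5 = A4; e.g. 1 (Black) can still go to 3. Fixed point.
White's winning region = {0, 2, 4, 8, 10}.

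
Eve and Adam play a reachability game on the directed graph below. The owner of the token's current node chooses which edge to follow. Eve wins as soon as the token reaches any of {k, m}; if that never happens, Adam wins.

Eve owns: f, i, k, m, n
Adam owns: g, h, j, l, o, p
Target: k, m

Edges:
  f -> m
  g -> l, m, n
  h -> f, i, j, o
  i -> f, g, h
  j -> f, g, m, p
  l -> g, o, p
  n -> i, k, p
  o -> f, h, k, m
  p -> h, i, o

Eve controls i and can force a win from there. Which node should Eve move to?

f

A0 = {k, m}
A1: add {f, n} — f (Eve) has f→m; n (Eve) has n→k.
A2: add {i} — i (Eve) has i→f.
A3 = A2; e.g. g (Adam) can still go to l. Fixed point.
From i, successor f is in the attractor (rank 1); the other successors g, h are not.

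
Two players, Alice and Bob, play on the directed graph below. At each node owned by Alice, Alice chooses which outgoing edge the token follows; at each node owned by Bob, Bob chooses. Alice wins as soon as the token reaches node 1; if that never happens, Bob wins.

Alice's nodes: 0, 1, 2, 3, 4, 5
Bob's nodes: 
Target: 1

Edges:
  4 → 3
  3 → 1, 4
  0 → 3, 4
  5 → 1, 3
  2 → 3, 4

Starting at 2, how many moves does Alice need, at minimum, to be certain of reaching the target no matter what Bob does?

2

A0 = {1}
A1: add {3, 5} — 3 (Alice) has 3→1; 5 (Alice) has 5→1.
A2: add {0, 2, 4} — 0 (Alice) has 0→3; 2 (Alice) has 2→3; 4 (Alice) has 4→3.
A2 = all vertices. Fixed point.
2 enters the attractor at level 2, so Alice can force the target in 2 moves from there.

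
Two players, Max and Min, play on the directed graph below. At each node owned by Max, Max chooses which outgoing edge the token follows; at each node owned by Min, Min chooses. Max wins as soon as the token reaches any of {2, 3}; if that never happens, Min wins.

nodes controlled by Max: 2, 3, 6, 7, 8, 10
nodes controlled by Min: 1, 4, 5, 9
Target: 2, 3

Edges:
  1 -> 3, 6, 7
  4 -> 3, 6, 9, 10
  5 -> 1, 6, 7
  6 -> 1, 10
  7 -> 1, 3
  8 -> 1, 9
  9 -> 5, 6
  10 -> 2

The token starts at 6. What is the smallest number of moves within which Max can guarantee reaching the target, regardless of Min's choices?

2

A0 = {2, 3}
A1: add {7, 10} — 7 (Max) has 7→3; 10 (Max) has 10→2.
A2: add {6} — 6 (Max) has 6→10.
6 enters the attractor at level 2, so Max can force the target in 2 moves from there.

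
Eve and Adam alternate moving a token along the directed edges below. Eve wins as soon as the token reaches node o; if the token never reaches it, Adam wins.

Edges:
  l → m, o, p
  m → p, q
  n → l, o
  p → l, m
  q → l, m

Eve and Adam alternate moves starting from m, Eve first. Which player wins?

Adam

Track states (vertex, player-to-move).
A0 = {(o,Eve), (o,Adam)}
A1: add {(l,Eve), (n,Eve)}.
A2: add {(n,Adam)}.
A3 = A2; e.g. (l,Adam) stays out. (m,Eve) never enters ⇒ Adam avoids the target.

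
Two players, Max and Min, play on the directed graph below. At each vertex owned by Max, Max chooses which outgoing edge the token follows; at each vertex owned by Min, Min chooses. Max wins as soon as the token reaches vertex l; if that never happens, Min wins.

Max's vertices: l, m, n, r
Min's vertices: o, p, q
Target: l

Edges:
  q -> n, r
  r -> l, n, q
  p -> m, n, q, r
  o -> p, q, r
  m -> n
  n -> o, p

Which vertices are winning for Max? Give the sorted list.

A0 = {l}
A1: add {r} — r (Max) has r→l.
A2 = A1; e.g. m (Max) has no edge into A1. Fixed point.
Max's winning region = {l, r}.

l, r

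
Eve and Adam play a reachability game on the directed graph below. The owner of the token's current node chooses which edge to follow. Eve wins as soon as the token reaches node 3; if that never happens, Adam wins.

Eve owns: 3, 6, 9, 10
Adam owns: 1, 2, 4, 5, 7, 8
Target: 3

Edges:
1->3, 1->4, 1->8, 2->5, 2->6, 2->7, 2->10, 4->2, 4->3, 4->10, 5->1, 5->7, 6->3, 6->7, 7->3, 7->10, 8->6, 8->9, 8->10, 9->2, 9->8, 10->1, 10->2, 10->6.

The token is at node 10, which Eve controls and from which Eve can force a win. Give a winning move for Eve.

6

A0 = {3}
A1: add {6} — 6 (Eve) has 6→3.
A2: add {10} — 10 (Eve) has 10→6.
A3: add {7} — 7 (Adam): all of {3, 10} already in.
A4 = A3; e.g. 1 (Adam) can still go to 4. Fixed point.
From 10, successor 6 is in the attractor (rank 1); the other successors 1, 2 are not.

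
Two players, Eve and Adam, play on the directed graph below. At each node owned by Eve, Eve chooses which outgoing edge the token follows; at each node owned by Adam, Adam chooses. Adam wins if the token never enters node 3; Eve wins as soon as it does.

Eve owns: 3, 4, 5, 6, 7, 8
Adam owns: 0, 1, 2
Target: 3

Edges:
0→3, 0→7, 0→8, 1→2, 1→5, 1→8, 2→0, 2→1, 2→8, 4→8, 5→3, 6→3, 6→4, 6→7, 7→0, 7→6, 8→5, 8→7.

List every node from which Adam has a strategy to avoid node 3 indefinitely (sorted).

1, 2

A0 = {3}
A1: add {5, 6} — 5 (Eve) has 5→3; 6 (Eve) has 6→3.
A2: add {7, 8} — 7 (Eve) has 7→6; 8 (Eve) has 8→5.
A3: add {0, 4} — 0 (Adam): all of {3, 7, 8} already in; 4 (Eve) has 4→8.
A4 = A3; e.g. 1 (Adam) can still go to 2. Fixed point.
Eve's attractor = {0, 3, 4, 5, 6, 7, 8}; Adam avoids the target exactly from the complement.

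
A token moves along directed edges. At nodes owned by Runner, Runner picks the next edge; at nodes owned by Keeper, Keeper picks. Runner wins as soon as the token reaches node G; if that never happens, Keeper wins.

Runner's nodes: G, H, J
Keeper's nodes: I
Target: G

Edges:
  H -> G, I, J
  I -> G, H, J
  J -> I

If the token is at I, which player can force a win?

Keeper

A0 = {G}
A1: add {H} — H (Runner) has H→G.
A2 = A1; e.g. I (Keeper) can still go to J. Fixed point.
I never enters the attractor, so Keeper can avoid the target forever.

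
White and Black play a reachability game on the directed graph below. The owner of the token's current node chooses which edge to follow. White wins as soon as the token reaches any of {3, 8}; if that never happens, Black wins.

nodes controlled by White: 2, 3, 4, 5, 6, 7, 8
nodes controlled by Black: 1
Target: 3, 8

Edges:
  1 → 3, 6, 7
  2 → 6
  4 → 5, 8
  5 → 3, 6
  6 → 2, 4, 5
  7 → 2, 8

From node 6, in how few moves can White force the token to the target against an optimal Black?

A0 = {3, 8}
A1: add {4, 5, 7} — 4 (White) has 4→8; 5 (White) has 5→3; 7 (White) has 7→8.
A2: add {6} — 6 (White) has 6→4.
6 enters the attractor at level 2, so White can force the target in 2 moves from there.

2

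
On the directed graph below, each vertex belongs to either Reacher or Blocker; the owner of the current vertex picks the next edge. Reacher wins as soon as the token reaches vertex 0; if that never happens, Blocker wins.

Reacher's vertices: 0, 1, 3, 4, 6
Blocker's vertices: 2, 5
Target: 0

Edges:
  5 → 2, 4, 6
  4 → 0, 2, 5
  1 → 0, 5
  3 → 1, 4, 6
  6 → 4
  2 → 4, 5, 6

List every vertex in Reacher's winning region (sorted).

0, 1, 3, 4, 6

A0 = {0}
A1: add {1, 4} — 1 (Reacher) has 1→0; 4 (Reacher) has 4→0.
A2: add {3, 6} — 3 (Reacher) has 3→1; 6 (Reacher) has 6→4.
A3 = A2; e.g. 2 (Blocker) can still go to 5. Fixed point.
Reacher's winning region = {0, 1, 3, 4, 6}.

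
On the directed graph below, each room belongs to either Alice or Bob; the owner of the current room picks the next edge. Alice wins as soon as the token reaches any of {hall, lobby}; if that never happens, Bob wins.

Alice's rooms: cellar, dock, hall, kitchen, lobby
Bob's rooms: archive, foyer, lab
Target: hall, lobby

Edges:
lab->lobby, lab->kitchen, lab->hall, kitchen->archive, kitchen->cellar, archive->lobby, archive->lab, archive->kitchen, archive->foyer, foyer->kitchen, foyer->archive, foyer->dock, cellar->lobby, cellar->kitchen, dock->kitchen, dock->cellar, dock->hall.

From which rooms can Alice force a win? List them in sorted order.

A0 = {hall, lobby}
A1: add {cellar, dock} — cellar (Alice) has cellar→lobby; dock (Alice) has dock→hall.
A2: add {kitchen} — kitchen (Alice) has kitchen→cellar.
A3: add {lab} — lab (Bob): all of {lobby, kitchen, hall} already in.
A4 = A3; e.g. archive (Bob) can still go to foyer. Fixed point.
Alice's winning region = {cellar, dock, hall, kitchen, lab, lobby}.

cellar, dock, hall, kitchen, lab, lobby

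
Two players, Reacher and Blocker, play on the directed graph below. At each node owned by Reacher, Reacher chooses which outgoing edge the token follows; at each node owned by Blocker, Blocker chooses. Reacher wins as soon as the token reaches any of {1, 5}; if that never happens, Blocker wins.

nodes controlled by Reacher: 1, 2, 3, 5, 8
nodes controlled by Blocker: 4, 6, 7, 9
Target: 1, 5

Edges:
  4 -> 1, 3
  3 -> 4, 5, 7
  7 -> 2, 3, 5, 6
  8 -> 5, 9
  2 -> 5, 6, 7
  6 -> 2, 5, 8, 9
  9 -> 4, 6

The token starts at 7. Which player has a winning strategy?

A0 = {1, 5}
A1: add {2, 3, 8} — 2 (Reacher) has 2→5; 3 (Reacher) has 3→5; 8 (Reacher) has 8→5.
A2: add {4} — 4 (Blocker): all of {1, 3} already in.
A3 = A2; e.g. 6 (Blocker) can still go to 9. Fixed point.
7 never enters the attractor, so Blocker can avoid the target forever.

Blocker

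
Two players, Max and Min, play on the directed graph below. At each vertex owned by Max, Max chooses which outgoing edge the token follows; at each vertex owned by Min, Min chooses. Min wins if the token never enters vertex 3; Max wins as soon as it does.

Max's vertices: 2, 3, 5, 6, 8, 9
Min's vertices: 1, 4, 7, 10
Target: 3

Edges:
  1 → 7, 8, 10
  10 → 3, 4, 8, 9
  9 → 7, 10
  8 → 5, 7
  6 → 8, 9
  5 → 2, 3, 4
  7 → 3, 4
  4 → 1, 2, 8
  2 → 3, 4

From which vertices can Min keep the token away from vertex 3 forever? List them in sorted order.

A0 = {3}
A1: add {2, 5} — 2 (Max) has 2→3; 5 (Max) has 5→3.
A2: add {8} — 8 (Max) has 8→5.
A3: add {6} — 6 (Max) has 6→8.
A4 = A3; e.g. 1 (Min) can still go to 7. Fixed point.
Max's attractor = {2, 3, 5, 6, 8}; Min avoids the target exactly from the complement.

1, 4, 7, 9, 10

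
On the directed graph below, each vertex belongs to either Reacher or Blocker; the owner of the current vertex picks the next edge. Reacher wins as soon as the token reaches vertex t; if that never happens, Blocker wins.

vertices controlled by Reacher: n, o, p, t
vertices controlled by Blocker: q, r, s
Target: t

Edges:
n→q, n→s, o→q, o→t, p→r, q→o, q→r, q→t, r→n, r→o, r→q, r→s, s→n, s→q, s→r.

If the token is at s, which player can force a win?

A0 = {t}
A1: add {o} — o (Reacher) has o→t.
A2 = A1; e.g. n (Reacher) has no edge into A1. Fixed point.
s never enters the attractor, so Blocker can avoid the target forever.

Blocker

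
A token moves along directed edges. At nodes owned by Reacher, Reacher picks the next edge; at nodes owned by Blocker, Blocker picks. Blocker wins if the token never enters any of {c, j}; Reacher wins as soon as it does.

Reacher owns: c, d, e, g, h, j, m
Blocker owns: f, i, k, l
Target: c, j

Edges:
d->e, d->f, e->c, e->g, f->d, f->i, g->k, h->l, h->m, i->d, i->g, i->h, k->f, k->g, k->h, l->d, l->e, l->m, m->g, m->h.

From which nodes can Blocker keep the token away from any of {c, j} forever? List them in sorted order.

A0 = {c, j}
A1: add {e} — e (Reacher) has e→c.
A2: add {d} — d (Reacher) has d→e.
A3 = A2; e.g. f (Blocker) can still go to i. Fixed point.
Reacher's attractor = {c, d, e, j}; Blocker avoids the target exactly from the complement.

f, g, h, i, k, l, m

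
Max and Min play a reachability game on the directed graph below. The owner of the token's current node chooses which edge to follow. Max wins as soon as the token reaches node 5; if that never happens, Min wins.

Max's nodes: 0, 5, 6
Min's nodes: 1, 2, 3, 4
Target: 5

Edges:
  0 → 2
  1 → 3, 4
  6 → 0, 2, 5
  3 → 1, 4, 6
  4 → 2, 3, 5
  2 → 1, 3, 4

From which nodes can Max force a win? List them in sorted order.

5, 6

A0 = {5}
A1: add {6} — 6 (Max) has 6→5.
A2 = A1; e.g. 0 (Max) has no edge into A1. Fixed point.
Max's winning region = {5, 6}.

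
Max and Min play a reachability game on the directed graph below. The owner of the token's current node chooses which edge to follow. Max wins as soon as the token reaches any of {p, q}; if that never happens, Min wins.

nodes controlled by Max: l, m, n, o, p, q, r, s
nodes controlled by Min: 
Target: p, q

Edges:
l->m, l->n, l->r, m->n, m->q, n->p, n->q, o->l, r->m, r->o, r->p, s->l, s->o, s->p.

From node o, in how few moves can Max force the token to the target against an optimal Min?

3

A0 = {p, q}
A1: add {m, n, r, s} — m (Max) has m→q; n (Max) has n→p; r (Max) has r→p; s (Max) has s→p.
A2: add {l} — l (Max) has l→m.
A3: add {o} — o (Max) has o→l.
A3 = all vertices. Fixed point.
o enters the attractor at level 3, so Max can force the target in 3 moves from there.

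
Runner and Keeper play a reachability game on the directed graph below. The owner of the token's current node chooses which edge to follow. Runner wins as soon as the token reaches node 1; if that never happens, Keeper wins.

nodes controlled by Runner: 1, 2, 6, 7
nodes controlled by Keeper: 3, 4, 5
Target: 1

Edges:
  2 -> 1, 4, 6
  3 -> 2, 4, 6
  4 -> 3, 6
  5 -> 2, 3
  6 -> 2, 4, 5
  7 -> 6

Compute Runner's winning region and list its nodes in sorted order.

A0 = {1}
A1: add {2} — 2 (Runner) has 2→1.
A2: add {6} — 6 (Runner) has 6→2.
A3: add {7} — 7 (Runner) has 7→6.
A4 = A3; e.g. 3 (Keeper) can still go to 4. Fixed point.
Runner's winning region = {1, 2, 6, 7}.

1, 2, 6, 7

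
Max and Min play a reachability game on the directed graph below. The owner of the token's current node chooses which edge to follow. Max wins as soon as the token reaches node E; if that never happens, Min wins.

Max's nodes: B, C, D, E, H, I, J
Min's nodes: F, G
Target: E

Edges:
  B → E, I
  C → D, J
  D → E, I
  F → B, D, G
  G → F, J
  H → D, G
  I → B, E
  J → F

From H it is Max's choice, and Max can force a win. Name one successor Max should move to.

D

A0 = {E}
A1: add {B, D, I} — B (Max) has B→E; D (Max) has D→E; I (Max) has I→E.
A2: add {C, H} — C (Max) has C→D; H (Max) has H→D.
A3 = A2; e.g. F (Min) can still go to G. Fixed point.
From H, successor D is in the attractor (rank 1); the other successor G is not.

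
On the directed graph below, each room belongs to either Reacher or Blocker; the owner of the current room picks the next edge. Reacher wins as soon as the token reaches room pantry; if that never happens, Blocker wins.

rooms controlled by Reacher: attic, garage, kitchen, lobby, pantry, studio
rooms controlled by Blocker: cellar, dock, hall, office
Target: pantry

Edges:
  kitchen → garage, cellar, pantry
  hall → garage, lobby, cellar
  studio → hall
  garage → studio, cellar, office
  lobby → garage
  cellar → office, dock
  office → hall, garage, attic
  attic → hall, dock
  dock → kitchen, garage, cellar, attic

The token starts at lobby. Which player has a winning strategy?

Blocker

A0 = {pantry}
A1: add {kitchen} — kitchen (Reacher) has kitchen→pantry.
A2 = A1; e.g. hall (Blocker) can still go to garage. Fixed point.
lobby never enters the attractor, so Blocker can avoid the target forever.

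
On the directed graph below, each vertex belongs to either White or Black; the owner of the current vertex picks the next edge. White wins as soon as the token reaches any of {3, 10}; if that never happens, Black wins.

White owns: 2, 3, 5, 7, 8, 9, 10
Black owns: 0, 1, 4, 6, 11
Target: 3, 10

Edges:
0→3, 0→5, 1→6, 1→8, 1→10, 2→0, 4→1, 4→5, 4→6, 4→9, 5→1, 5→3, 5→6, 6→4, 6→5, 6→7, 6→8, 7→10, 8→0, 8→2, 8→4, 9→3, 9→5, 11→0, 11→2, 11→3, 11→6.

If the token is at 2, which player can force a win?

A0 = {3, 10}
A1: add {5, 7, 9} — 5 (White) has 5→3; 7 (White) has 7→10; 9 (White) has 9→3.
A2: add {0} — 0 (Black): all of {3, 5} already in.
A3: add {2, 8} — 2 (White) has 2→0; 8 (White) has 8→0.
A4 = A3; e.g. 1 (Black) can still go to 6. Fixed point.
2 ∈ A3, so White can force the target.

White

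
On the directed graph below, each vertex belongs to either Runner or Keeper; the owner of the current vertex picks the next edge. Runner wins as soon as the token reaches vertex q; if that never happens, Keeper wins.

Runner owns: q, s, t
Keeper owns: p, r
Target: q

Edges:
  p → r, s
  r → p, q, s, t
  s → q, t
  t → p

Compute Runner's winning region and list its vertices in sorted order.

A0 = {q}
A1: add {s} — s (Runner) has s→q.
A2 = A1; e.g. p (Keeper) can still go to r. Fixed point.
Runner's winning region = {q, s}.

q, s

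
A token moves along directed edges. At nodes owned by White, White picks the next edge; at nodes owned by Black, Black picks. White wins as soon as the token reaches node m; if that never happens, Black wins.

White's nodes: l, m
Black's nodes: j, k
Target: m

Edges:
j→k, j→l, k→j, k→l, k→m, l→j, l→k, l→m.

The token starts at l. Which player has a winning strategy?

A0 = {m}
A1: add {l} — l (White) has l→m.
A2 = A1; e.g. j (Black) can still go to k. Fixed point.
l ∈ A1, so White can force the target.

White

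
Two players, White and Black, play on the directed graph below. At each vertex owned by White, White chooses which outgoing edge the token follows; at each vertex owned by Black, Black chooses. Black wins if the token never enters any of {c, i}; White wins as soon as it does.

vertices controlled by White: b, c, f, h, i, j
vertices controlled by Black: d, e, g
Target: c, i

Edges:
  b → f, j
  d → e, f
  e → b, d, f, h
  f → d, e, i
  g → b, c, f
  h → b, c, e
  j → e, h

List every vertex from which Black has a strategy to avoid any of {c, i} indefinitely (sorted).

d, e

A0 = {c, i}
A1: add {f, h} — f (White) has f→i; h (White) has h→c.
A2: add {b, j} — b (White) has b→f; j (White) has j→h.
A3: add {g} — g (Black): all of {b, c, f} already in.
A4 = A3; e.g. d (Black) can still go to e. Fixed point.
White's attractor = {b, c, f, g, h, i, j}; Black avoids the target exactly from the complement.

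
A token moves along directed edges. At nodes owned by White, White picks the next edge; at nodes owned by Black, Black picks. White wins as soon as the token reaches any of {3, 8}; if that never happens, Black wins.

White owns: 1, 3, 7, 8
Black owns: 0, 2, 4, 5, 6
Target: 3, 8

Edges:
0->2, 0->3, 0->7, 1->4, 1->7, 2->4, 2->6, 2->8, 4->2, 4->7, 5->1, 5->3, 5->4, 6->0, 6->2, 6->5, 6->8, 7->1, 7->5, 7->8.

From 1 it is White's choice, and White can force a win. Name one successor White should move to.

7

A0 = {3, 8}
A1: add {7} — 7 (White) has 7→8.
A2: add {1} — 1 (White) has 1→7.
A3 = A2; e.g. 0 (Black) can still go to 2. Fixed point.
From 1, successor 7 is in the attractor (rank 1); the other successor 4 is not.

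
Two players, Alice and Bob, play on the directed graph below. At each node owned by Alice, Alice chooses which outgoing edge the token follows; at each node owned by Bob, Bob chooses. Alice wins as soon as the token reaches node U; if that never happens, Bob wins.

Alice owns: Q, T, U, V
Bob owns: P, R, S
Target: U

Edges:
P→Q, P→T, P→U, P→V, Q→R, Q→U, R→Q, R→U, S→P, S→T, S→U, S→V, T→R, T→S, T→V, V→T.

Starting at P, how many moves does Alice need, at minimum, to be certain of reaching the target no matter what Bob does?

5

A0 = {U}
A1: add {Q} — Q (Alice) has Q→U.
A2: add {R} — R (Bob): all of {Q, U} already in.
A3: add {T} — T (Alice) has T→R.
A4: add {V} — V (Alice) has V→T.
A5: add {P} — P (Bob): all of {Q, T, U, V} already in.
P enters the attractor at level 5, so Alice can force the target in 5 moves from there.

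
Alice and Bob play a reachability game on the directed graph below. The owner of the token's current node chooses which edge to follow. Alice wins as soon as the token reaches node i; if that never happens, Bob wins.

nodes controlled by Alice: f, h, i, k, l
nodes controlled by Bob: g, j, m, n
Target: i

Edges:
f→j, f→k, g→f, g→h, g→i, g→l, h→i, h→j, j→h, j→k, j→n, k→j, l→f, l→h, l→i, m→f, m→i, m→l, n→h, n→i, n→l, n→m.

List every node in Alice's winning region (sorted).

h, i, l

A0 = {i}
A1: add {h, l} — h (Alice) has h→i; l (Alice) has l→i.
A2 = A1; e.g. f (Alice) has no edge into A1. Fixed point.
Alice's winning region = {h, i, l}.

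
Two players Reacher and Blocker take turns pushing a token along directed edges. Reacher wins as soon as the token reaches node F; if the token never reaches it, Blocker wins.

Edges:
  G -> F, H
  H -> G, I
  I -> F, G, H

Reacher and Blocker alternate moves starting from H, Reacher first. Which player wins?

Blocker

Track states (vertex, player-to-move).
A0 = {(F,Reacher), (F,Blocker)}
A1: add {(G,Reacher), (I,Reacher)}.
A2: add {(H,Blocker)}.
A3 = A2; e.g. (G,Blocker) stays out. (H,Reacher) never enters ⇒ Blocker avoids the target.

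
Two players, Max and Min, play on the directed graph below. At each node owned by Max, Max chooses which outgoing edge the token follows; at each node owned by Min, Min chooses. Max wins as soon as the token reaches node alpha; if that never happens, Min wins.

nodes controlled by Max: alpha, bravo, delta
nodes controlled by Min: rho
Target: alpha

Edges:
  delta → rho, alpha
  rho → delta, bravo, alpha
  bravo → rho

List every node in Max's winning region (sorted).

A0 = {alpha}
A1: add {delta} — delta (Max) has delta→alpha.
A2 = A1; e.g. rho (Min) can still go to bravo. Fixed point.
Max's winning region = {alpha, delta}.

alpha, delta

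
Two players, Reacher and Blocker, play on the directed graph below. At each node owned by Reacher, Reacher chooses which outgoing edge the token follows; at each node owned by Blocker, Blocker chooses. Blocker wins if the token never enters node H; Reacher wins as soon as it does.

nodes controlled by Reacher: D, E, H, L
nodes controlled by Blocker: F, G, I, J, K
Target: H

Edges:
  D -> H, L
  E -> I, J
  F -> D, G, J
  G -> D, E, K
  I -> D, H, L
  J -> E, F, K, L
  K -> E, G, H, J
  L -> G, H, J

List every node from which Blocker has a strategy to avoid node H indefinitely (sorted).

A0 = {H}
A1: add {D, L} — D (Reacher) has D→H; L (Reacher) has L→H.
A2: add {I} — I (Blocker): all of {D, H, L} already in.
A3: add {E} — E (Reacher) has E→I.
A4 = A3; e.g. F (Blocker) can still go to G. Fixed point.
Reacher's attractor = {D, E, H, I, L}; Blocker avoids the target exactly from the complement.

F, G, J, K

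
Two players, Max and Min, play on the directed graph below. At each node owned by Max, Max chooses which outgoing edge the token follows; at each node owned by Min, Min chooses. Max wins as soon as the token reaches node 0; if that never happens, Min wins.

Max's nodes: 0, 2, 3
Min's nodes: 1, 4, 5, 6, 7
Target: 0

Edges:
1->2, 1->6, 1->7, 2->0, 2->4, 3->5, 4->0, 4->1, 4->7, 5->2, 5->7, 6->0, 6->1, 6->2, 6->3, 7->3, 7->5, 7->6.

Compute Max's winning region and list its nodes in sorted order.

A0 = {0}
A1: add {2} — 2 (Max) has 2→0.
A2 = A1; e.g. 1 (Min) can still go to 6. Fixed point.
Max's winning region = {0, 2}.

0, 2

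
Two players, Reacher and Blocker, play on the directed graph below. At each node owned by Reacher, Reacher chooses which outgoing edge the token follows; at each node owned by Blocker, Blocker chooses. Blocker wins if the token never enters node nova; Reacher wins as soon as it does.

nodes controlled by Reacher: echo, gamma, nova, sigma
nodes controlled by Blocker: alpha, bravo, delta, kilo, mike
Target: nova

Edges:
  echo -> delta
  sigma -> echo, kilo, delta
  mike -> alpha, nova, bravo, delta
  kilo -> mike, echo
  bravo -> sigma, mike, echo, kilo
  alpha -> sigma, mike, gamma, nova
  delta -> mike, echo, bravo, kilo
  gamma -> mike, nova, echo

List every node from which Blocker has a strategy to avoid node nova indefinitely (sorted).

A0 = {nova}
A1: add {gamma} — gamma (Reacher) has gamma→nova.
A2 = A1; e.g. alpha (Blocker) can still go to sigma. Fixed point.
Reacher's attractor = {gamma, nova}; Blocker avoids the target exactly from the complement.

alpha, bravo, delta, echo, kilo, mike, sigma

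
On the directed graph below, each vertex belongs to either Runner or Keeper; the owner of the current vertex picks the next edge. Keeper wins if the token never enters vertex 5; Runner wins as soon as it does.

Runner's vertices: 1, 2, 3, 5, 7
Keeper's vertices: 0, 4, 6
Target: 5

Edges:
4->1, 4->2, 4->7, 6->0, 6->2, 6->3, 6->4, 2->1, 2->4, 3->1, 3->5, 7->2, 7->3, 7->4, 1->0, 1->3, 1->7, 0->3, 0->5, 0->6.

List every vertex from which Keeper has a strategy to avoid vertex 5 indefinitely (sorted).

A0 = {5}
A1: add {3} — 3 (Runner) has 3→5.
A2: add {1, 7} — 1 (Runner) has 1→3; 7 (Runner) has 7→3.
A3: add {2} — 2 (Runner) has 2→1.
A4: add {4} — 4 (Keeper): all of {1, 2, 7} already in.
A5 = A4; e.g. 0 (Keeper) can still go to 6. Fixed point.
Runner's attractor = {1, 2, 3, 4, 5, 7}; Keeper avoids the target exactly from the complement.

0, 6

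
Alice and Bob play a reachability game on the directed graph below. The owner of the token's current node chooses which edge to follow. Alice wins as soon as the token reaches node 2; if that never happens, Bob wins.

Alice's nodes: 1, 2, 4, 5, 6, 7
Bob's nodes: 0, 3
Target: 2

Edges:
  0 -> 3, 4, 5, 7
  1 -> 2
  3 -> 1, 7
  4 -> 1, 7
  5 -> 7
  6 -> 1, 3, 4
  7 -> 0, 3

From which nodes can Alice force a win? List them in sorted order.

A0 = {2}
A1: add {1} — 1 (Alice) has 1→2.
A2: add {4, 6} — 4 (Alice) has 4→1; 6 (Alice) has 6→1.
A3 = A2; e.g. 0 (Bob) can still go to 3. Fixed point.
Alice's winning region = {1, 2, 4, 6}.

1, 2, 4, 6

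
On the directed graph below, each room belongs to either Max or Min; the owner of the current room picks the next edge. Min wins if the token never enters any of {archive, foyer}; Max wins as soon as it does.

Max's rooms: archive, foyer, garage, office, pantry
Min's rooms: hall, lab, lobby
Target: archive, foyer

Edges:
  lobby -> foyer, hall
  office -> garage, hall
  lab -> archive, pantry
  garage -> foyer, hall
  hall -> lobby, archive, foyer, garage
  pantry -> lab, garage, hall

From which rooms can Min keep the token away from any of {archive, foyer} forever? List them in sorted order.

hall, lobby

A0 = {archive, foyer}
A1: add {garage} — garage (Max) has garage→foyer.
A2: add {office, pantry} — office (Max) has office→garage; pantry (Max) has pantry→garage.
A3: add {lab} — lab (Min): all of {archive, pantry} already in.
A4 = A3; e.g. lobby (Min) can still go to hall. Fixed point.
Max's attractor = {archive, foyer, garage, lab, office, pantry}; Min avoids the target exactly from the complement.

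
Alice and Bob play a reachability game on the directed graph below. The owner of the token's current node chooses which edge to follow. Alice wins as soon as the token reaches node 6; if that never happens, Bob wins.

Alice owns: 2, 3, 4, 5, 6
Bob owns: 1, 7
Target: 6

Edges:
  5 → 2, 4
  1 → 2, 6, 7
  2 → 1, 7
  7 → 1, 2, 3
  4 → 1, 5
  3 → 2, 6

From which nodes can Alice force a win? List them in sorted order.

3, 6

A0 = {6}
A1: add {3} — 3 (Alice) has 3→6.
A2 = A1; e.g. 1 (Bob) can still go to 2. Fixed point.
Alice's winning region = {3, 6}.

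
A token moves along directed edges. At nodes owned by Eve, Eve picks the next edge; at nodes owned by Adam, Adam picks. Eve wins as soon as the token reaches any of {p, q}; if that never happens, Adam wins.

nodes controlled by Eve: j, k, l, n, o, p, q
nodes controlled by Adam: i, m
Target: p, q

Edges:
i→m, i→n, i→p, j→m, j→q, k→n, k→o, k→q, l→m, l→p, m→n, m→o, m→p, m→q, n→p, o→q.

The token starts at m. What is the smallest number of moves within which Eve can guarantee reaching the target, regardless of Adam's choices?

2

A0 = {p, q}
A1: add {j, k, l, n, o} — j (Eve) has j→q; k (Eve) has k→q; l (Eve) has l→p; n (Eve) has n→p; o (Eve) has o→q.
A2: add {m} — m (Adam): all of {n, o, p, q} already in.
m enters the attractor at level 2, so Eve can force the target in 2 moves from there.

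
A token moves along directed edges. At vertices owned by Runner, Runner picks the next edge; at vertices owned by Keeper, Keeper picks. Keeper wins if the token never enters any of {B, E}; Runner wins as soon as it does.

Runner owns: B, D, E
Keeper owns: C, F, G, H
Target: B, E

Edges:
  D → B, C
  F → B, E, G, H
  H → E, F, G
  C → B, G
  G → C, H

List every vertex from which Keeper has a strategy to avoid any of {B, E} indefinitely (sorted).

A0 = {B, E}
A1: add {D} — D (Runner) has D→B.
A2 = A1; e.g. C (Keeper) can still go to G. Fixed point.
Runner's attractor = {B, D, E}; Keeper avoids the target exactly from the complement.

C, F, G, H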